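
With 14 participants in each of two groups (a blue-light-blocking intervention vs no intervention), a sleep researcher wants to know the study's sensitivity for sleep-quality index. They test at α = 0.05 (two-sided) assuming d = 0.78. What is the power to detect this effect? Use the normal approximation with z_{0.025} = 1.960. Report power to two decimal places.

For two equal groups, power = Φ(d·√(n/2) − z_{α/2}).
d·√(n/2) = 0.78 × √(14/2) = 0.78 × 2.646 = 2.064.
z_β = 2.064 − 1.960 = 0.104.
Power = Φ(0.104) = 0.541.

power ≈ 0.54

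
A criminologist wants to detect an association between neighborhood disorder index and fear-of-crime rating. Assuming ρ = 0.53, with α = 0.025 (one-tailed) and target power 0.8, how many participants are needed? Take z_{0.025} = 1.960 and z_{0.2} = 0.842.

n = 26

Fisher's z: C = ½·ln((1+r)/(1−r)) = ½·ln(3.2553) = 0.5901.
n = ((z_{α} + z_β)/C)² + 3.
(1.960 + 0.842) / 0.5901 = 2.802 / 0.5901 = 4.748.
n = 4.748² + 3 = 22.55 + 3 = 25.5.
Round up.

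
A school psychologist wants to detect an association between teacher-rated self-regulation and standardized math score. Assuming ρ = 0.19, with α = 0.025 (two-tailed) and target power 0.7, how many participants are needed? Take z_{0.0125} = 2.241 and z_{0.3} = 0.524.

n = 210

Fisher's z: C = ½·ln((1+r)/(1−r)) = ½·ln(1.4691) = 0.1923.
n = ((z_{α/2} + z_β)/C)² + 3.
(2.241 + 0.524) / 0.1923 = 2.765 / 0.1923 = 14.379.
n = 14.379² + 3 = 206.74 + 3 = 209.7.
Round up.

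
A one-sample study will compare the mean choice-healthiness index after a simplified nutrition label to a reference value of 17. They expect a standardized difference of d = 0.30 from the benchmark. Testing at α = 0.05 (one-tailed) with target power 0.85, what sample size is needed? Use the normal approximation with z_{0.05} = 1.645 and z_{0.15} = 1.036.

For a one-sample test: n = ((z_{α} + z_β) / d)².
z_{α} + z_β = 1.645 + 1.036 = 2.681.
n = (2.681 / 0.30)² = 8.937² = 79.86.
Round up.

n = 80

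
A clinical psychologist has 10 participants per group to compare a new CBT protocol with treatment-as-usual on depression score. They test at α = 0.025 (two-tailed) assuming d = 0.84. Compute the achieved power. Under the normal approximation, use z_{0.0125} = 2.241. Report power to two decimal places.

power ≈ 0.36

For two equal groups, power = Φ(d·√(n/2) − z_{α/2}).
d·√(n/2) = 0.84 × √(10/2) = 0.84 × 2.236 = 1.878.
z_β = 1.878 − 2.241 = -0.363.
Power = Φ(-0.363) = 0.358.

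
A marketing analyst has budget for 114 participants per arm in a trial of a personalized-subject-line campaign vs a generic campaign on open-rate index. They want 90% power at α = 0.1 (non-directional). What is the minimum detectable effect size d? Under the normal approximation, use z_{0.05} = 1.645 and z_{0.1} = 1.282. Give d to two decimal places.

d_min ≈ 0.39

For two independent groups of n = 114 each: d_min = (z_{α/2} + z_β)·√(2/n).
z-sum = 1.645 + 1.282 = 2.927.
d_min = 2.927 × √(2/114) = 2.927 × 0.1325 = 0.388.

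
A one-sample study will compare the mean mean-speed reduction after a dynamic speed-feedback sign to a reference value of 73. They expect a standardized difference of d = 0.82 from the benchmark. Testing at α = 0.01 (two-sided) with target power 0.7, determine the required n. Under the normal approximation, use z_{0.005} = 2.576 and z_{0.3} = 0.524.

For a one-sample test: n = ((z_{α/2} + z_β) / d)².
z_{α/2} + z_β = 2.576 + 0.524 = 3.100.
n = (3.100 / 0.82)² = 3.780² = 14.29.
Round up.

n = 15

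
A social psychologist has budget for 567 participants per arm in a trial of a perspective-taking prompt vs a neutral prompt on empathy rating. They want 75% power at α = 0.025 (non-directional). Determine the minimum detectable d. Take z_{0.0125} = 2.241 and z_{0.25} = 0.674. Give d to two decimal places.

d_min ≈ 0.17

For two independent groups of n = 567 each: d_min = (z_{α/2} + z_β)·√(2/n).
z-sum = 2.241 + 0.674 = 2.915.
d_min = 2.915 × √(2/567) = 2.915 × 0.0594 = 0.173.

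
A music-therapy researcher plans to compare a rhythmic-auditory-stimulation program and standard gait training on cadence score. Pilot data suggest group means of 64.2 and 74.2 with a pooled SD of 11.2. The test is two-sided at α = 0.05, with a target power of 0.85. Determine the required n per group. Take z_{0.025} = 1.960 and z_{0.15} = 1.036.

n = 23 per group

Cohen's d = |M₁ − M₂| / SD_pooled = |64.2 − 74.2| / 11.2 = 10.0 / 11.2 = 0.893.
For two independent groups with equal n: n = 2·((z_{α/2} + z_β) / d)².
z_{α/2} + z_β = 1.960 + 1.036 = 2.996.
n = 2 × (2.996 / 0.893)² = 2 × 3.355² = 2 × 11.26 = 22.5.
Round up to the next whole participant.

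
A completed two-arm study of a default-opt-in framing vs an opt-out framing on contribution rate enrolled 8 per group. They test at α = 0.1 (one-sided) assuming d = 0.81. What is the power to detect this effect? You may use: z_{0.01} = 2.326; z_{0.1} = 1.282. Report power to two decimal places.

For two equal groups, power = Φ(d·√(n/2) − z_{α}).
d·√(n/2) = 0.81 × √(8/2) = 0.81 × 2.000 = 1.620.
z_β = 1.620 − 1.282 = 0.338.
Power = Φ(0.338) = 0.632.

power ≈ 0.63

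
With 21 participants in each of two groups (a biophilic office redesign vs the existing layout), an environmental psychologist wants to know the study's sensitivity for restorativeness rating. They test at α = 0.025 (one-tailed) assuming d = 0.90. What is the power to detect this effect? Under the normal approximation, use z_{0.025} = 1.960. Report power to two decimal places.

For two equal groups, power = Φ(d·√(n/2) − z_{α}).
d·√(n/2) = 0.90 × √(21/2) = 0.90 × 3.240 = 2.916.
z_β = 2.916 − 1.960 = 0.956.
Power = Φ(0.956) = 0.831.

power ≈ 0.83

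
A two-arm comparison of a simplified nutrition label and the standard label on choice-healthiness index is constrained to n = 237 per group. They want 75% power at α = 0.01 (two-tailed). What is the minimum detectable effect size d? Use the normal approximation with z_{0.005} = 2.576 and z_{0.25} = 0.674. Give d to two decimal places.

For two independent groups of n = 237 each: d_min = (z_{α/2} + z_β)·√(2/n).
z-sum = 2.576 + 0.674 = 3.250.
d_min = 3.250 × √(2/237) = 3.250 × 0.0919 = 0.299.

d_min ≈ 0.30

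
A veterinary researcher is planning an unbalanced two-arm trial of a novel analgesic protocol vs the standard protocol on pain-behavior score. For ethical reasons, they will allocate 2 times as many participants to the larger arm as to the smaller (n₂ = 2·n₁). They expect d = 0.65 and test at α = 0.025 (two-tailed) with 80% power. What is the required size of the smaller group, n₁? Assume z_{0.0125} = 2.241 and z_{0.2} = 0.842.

With allocation ratio k = n₂/n₁ = 2, Var(x̄₁−x̄₂) = σ²(1/n₁ + 1/(k·n₁)) = σ²·(k+1)/(k·n₁).
So n₁ = (1 + 1/k)·((z_{α/2} + z_β)/d)² = 1.500 × (3.083/0.65)².
n₁ = 1.500 × 22.50 = 33.7.
Round up: n₁ = 34, giving n₂ = 2 × 34 = 68.

n₁ = 34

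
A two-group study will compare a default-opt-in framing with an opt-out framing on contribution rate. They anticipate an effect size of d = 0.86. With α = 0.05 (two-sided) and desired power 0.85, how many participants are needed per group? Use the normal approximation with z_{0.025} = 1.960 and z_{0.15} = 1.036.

n = 25 per group

For two independent groups with equal n: n = 2·((z_{α/2} + z_β) / d)².
z_{α/2} + z_β = 1.960 + 1.036 = 2.996.
n = 2 × (2.996 / 0.86)² = 2 × 3.484² = 2 × 12.14 = 24.3.
Round up to the next whole participant.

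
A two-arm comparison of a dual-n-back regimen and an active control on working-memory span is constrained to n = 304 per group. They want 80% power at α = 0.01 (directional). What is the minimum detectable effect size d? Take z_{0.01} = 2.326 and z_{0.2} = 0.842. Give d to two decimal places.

d_min ≈ 0.26

For two independent groups of n = 304 each: d_min = (z_{α} + z_β)·√(2/n).
z-sum = 2.326 + 0.842 = 3.168.
d_min = 3.168 × √(2/304) = 3.168 × 0.0811 = 0.257.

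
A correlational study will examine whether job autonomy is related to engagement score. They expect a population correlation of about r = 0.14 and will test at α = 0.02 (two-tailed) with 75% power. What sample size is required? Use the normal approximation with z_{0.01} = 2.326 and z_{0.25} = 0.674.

Fisher's z: C = ½·ln((1+r)/(1−r)) = ½·ln(1.3256) = 0.1409.
n = ((z_{α/2} + z_β)/C)² + 3.
(2.326 + 0.674) / 0.1409 = 3.000 / 0.1409 = 21.292.
n = 21.292² + 3 = 453.34 + 3 = 456.3.
Round up.

n = 457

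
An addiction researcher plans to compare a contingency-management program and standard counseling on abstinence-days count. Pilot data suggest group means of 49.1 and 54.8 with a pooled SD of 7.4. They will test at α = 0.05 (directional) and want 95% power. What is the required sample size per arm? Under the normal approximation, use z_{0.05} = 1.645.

Cohen's d = |M₁ − M₂| / SD_pooled = |49.1 − 54.8| / 7.4 = 5.7 / 7.4 = 0.770.
For two independent groups with equal n: n = 2·((z_{α} + z_β) / d)².
z_{α} + z_β = 1.645 + 1.645 = 3.290.
n = 2 × (3.290 / 0.770)² = 2 × 4.273² = 2 × 18.26 = 36.5.
Round up to the next whole participant.

n = 37 per group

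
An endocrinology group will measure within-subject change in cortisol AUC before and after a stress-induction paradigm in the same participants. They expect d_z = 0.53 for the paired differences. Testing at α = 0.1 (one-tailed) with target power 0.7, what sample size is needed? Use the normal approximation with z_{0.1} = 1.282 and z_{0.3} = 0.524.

n = 12 pairs

For a paired (one-sample on differences) test: n = ((z_{α} + z_β) / d)².
z_{α} + z_β = 1.282 + 0.524 = 1.806.
n = (1.806 / 0.53)² = 3.408² = 11.61.
Round up.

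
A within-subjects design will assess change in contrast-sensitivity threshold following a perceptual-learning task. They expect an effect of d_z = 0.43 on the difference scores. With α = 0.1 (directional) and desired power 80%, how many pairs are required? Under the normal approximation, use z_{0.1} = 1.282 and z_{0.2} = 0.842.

n = 25 pairs

For a paired (one-sample on differences) test: n = ((z_{α} + z_β) / d)².
z_{α} + z_β = 1.282 + 0.842 = 2.124.
n = (2.124 / 0.43)² = 4.940² = 24.40.
Round up.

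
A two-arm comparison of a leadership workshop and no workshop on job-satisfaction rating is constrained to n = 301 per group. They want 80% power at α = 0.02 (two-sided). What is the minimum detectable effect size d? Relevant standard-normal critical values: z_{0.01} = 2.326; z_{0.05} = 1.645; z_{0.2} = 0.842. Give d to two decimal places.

d_min ≈ 0.26

For two independent groups of n = 301 each: d_min = (z_{α/2} + z_β)·√(2/n).
z-sum = 2.326 + 0.842 = 3.168.
d_min = 3.168 × √(2/301) = 3.168 × 0.0815 = 0.258.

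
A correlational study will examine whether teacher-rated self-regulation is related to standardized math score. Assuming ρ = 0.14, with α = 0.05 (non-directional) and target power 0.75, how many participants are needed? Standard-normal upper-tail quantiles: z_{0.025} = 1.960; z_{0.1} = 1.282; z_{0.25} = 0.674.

Fisher's z: C = ½·ln((1+r)/(1−r)) = ½·ln(1.3256) = 0.1409.
n = ((z_{α/2} + z_β)/C)² + 3.
(1.960 + 0.674) / 0.1409 = 2.634 / 0.1409 = 18.694.
n = 18.694² + 3 = 349.47 + 3 = 352.5.
Round up.

n = 353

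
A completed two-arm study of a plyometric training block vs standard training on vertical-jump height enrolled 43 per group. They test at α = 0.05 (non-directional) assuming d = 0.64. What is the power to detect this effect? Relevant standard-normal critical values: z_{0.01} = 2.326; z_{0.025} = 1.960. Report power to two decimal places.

For two equal groups, power = Φ(d·√(n/2) − z_{α/2}).
d·√(n/2) = 0.64 × √(43/2) = 0.64 × 4.637 = 2.968.
z_β = 2.968 − 1.960 = 1.008.
Power = Φ(1.008) = 0.843.

power ≈ 0.84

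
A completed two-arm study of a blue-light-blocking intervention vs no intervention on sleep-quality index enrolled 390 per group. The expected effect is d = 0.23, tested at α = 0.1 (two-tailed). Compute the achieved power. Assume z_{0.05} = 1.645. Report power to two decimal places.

power ≈ 0.94

For two equal groups, power = Φ(d·√(n/2) − z_{α/2}).
d·√(n/2) = 0.23 × √(390/2) = 0.23 × 13.964 = 3.212.
z_β = 3.212 − 1.645 = 1.567.
Power = Φ(1.567) = 0.941.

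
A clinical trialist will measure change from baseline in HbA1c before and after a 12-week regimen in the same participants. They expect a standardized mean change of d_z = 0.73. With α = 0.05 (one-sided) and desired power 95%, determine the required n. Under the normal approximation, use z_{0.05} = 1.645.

For a paired (one-sample on differences) test: n = ((z_{α} + z_β) / d)².
z_{α} + z_β = 1.645 + 1.645 = 3.290.
n = (3.290 / 0.73)² = 4.507² = 20.31.
Round up.

n = 21 pairs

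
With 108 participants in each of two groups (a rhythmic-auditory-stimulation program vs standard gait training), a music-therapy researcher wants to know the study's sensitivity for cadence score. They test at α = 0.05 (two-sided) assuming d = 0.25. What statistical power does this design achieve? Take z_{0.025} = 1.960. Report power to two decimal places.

power ≈ 0.45

For two equal groups, power = Φ(d·√(n/2) − z_{α/2}).
d·√(n/2) = 0.25 × √(108/2) = 0.25 × 7.348 = 1.837.
z_β = 1.837 − 1.960 = -0.123.
Power = Φ(-0.123) = 0.451.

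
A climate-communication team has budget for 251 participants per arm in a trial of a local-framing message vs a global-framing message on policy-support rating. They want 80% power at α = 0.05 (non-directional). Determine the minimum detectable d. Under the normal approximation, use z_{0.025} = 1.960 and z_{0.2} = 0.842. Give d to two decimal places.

For two independent groups of n = 251 each: d_min = (z_{α/2} + z_β)·√(2/n).
z-sum = 1.960 + 0.842 = 2.802.
d_min = 2.802 × √(2/251) = 2.802 × 0.0893 = 0.250.

d_min ≈ 0.25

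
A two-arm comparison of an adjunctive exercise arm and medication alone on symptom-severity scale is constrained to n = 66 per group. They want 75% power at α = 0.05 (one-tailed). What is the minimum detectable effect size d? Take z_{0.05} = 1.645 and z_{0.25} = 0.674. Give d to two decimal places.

For two independent groups of n = 66 each: d_min = (z_{α} + z_β)·√(2/n).
z-sum = 1.645 + 0.674 = 2.319.
d_min = 2.319 × √(2/66) = 2.319 × 0.1741 = 0.404.

d_min ≈ 0.40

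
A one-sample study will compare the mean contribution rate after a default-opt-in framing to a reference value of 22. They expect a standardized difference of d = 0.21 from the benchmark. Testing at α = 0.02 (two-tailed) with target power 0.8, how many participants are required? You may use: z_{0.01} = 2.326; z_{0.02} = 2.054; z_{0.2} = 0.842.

n = 228

For a one-sample test: n = ((z_{α/2} + z_β) / d)².
z_{α/2} + z_β = 2.326 + 0.842 = 3.168.
n = (3.168 / 0.21)² = 15.086² = 227.58.
Round up.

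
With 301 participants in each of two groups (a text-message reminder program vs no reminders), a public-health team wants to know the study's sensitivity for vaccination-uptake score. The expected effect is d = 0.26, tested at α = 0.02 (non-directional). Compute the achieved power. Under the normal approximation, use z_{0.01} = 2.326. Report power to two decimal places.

For two equal groups, power = Φ(d·√(n/2) − z_{α/2}).
d·√(n/2) = 0.26 × √(301/2) = 0.26 × 12.268 = 3.190.
z_β = 3.190 − 2.326 = 0.864.
Power = Φ(0.864) = 0.806.

power ≈ 0.81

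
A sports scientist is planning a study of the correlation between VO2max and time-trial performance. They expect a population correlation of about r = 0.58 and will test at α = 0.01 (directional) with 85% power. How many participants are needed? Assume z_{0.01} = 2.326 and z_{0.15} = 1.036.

n = 29

Fisher's z: C = ½·ln((1+r)/(1−r)) = ½·ln(3.7619) = 0.6625.
n = ((z_{α} + z_β)/C)² + 3.
(2.326 + 1.036) / 0.6625 = 3.362 / 0.6625 = 5.075.
n = 5.075² + 3 = 25.75 + 3 = 28.8.
Round up.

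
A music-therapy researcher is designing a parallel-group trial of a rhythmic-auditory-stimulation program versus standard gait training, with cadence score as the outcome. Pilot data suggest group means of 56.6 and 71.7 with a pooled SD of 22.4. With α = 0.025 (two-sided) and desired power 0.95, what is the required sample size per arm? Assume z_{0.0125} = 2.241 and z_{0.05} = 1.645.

n = 67 per group

Cohen's d = |M₁ − M₂| / SD_pooled = |56.6 − 71.7| / 22.4 = 15.1 / 22.4 = 0.674.
For two independent groups with equal n: n = 2·((z_{α/2} + z_β) / d)².
z_{α/2} + z_β = 2.241 + 1.645 = 3.886.
n = 2 × (3.886 / 0.674)² = 2 × 5.766² = 2 × 33.24 = 66.5.
Round up to the next whole participant.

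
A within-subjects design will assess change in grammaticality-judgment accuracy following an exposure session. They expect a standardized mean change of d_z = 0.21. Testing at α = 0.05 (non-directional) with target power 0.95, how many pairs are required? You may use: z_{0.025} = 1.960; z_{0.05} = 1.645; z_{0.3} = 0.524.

For a paired (one-sample on differences) test: n = ((z_{α/2} + z_β) / d)².
z_{α/2} + z_β = 1.960 + 1.645 = 3.605.
n = (3.605 / 0.21)² = 17.167² = 294.69.
Round up.

n = 295 pairs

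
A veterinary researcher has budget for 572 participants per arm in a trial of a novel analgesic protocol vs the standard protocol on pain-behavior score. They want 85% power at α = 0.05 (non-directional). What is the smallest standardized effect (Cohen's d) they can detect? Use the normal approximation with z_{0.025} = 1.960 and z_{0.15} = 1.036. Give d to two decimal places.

For two independent groups of n = 572 each: d_min = (z_{α/2} + z_β)·√(2/n).
z-sum = 1.960 + 1.036 = 2.996.
d_min = 2.996 × √(2/572) = 2.996 × 0.0591 = 0.177.

d_min ≈ 0.18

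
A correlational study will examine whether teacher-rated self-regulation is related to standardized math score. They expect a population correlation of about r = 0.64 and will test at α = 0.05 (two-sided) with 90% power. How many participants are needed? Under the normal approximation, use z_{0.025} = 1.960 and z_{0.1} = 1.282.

n = 22

Fisher's z: C = ½·ln((1+r)/(1−r)) = ½·ln(4.5556) = 0.7582.
n = ((z_{α/2} + z_β)/C)² + 3.
(1.960 + 1.282) / 0.7582 = 3.242 / 0.7582 = 4.276.
n = 4.276² + 3 = 18.28 + 3 = 21.3.
Round up.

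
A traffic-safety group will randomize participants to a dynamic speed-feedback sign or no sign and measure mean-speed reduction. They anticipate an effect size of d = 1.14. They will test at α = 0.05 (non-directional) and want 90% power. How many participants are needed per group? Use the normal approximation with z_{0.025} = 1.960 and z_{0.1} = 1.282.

For two independent groups with equal n: n = 2·((z_{α/2} + z_β) / d)².
z_{α/2} + z_β = 1.960 + 1.282 = 3.242.
n = 2 × (3.242 / 1.14)² = 2 × 2.844² = 2 × 8.09 = 16.2.
Round up to the next whole participant.

n = 17 per group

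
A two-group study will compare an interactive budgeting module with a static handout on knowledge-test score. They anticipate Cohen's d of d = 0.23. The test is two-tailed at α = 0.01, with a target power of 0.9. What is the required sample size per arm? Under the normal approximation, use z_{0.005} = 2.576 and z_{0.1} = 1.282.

For two independent groups with equal n: n = 2·((z_{α/2} + z_β) / d)².
z_{α/2} + z_β = 2.576 + 1.282 = 3.858.
n = 2 × (3.858 / 0.23)² = 2 × 16.774² = 2 × 281.36 = 562.7.
Round up to the next whole participant.

n = 563 per group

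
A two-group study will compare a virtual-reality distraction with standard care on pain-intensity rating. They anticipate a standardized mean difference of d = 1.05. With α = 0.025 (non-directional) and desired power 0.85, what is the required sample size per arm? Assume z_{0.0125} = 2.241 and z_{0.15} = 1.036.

For two independent groups with equal n: n = 2·((z_{α/2} + z_β) / d)².
z_{α/2} + z_β = 2.241 + 1.036 = 3.277.
n = 2 × (3.277 / 1.05)² = 2 × 3.121² = 2 × 9.74 = 19.5.
Round up to the next whole participant.

n = 20 per group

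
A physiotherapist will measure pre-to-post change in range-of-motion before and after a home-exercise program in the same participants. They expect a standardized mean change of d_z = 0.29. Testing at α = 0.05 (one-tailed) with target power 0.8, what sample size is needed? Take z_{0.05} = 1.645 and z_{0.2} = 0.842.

n = 74 pairs

For a paired (one-sample on differences) test: n = ((z_{α} + z_β) / d)².
z_{α} + z_β = 1.645 + 0.842 = 2.487.
n = (2.487 / 0.29)² = 8.576² = 73.55.
Round up.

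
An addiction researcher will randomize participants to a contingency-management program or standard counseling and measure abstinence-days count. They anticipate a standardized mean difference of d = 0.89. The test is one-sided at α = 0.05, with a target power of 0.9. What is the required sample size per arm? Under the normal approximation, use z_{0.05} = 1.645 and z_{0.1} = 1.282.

For two independent groups with equal n: n = 2·((z_{α} + z_β) / d)².
z_{α} + z_β = 1.645 + 1.282 = 2.927.
n = 2 × (2.927 / 0.89)² = 2 × 3.289² = 2 × 10.82 = 21.6.
Round up to the next whole participant.

n = 22 per group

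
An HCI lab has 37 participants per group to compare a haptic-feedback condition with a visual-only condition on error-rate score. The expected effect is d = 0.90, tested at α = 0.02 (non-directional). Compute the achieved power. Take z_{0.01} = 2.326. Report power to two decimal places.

power ≈ 0.94

For two equal groups, power = Φ(d·√(n/2) − z_{α/2}).
d·√(n/2) = 0.90 × √(37/2) = 0.90 × 4.301 = 3.871.
z_β = 3.871 − 2.326 = 1.545.
Power = Φ(1.545) = 0.939.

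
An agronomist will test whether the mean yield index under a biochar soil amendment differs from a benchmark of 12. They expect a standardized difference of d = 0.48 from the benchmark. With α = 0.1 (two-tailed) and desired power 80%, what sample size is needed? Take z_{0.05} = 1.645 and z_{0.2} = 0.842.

For a one-sample test: n = ((z_{α/2} + z_β) / d)².
z_{α/2} + z_β = 1.645 + 0.842 = 2.487.
n = (2.487 / 0.48)² = 5.181² = 26.85.
Round up.

n = 27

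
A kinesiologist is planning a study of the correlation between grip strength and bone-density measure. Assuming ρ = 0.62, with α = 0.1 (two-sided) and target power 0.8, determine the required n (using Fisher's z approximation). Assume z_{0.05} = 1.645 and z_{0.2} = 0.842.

n = 15

Fisher's z: C = ½·ln((1+r)/(1−r)) = ½·ln(4.2632) = 0.7250.
n = ((z_{α/2} + z_β)/C)² + 3.
(1.645 + 0.842) / 0.7250 = 2.487 / 0.7250 = 3.430.
n = 3.430² + 3 = 11.77 + 3 = 14.8.
Round up.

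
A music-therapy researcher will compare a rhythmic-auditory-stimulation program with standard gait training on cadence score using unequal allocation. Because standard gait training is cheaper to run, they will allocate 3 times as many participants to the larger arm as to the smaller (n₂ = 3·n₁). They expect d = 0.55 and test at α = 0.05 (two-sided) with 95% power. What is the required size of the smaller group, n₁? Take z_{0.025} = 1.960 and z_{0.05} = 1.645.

With allocation ratio k = n₂/n₁ = 3, Var(x̄₁−x̄₂) = σ²(1/n₁ + 1/(k·n₁)) = σ²·(k+1)/(k·n₁).
So n₁ = (1 + 1/k)·((z_{α/2} + z_β)/d)² = 1.333 × (3.605/0.55)².
n₁ = 1.333 × 42.96 = 57.3.
Round up: n₁ = 58, giving n₂ = 3 × 58 = 174.

n₁ = 58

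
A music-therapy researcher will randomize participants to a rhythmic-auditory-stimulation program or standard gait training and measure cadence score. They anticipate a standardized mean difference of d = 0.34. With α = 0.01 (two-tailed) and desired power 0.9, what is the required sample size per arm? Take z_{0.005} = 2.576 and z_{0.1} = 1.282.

n = 258 per group

For two independent groups with equal n: n = 2·((z_{α/2} + z_β) / d)².
z_{α/2} + z_β = 2.576 + 1.282 = 3.858.
n = 2 × (3.858 / 0.34)² = 2 × 11.347² = 2 × 128.76 = 257.5.
Round up to the next whole participant.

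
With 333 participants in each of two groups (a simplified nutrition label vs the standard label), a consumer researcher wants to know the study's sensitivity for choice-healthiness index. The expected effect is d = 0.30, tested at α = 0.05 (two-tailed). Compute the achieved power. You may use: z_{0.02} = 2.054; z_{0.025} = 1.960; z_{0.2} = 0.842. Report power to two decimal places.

For two equal groups, power = Φ(d·√(n/2) − z_{α/2}).
d·√(n/2) = 0.30 × √(333/2) = 0.30 × 12.903 = 3.871.
z_β = 3.871 − 1.960 = 1.911.
Power = Φ(1.911) = 0.972.

power ≈ 0.97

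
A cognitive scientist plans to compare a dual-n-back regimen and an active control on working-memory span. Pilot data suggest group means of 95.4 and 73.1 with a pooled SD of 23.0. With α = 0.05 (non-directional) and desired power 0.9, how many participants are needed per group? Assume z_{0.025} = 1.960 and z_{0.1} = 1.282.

Cohen's d = |M₁ − M₂| / SD_pooled = |95.4 − 73.1| / 23.0 = 22.3 / 23.0 = 0.970.
For two independent groups with equal n: n = 2·((z_{α/2} + z_β) / d)².
z_{α/2} + z_β = 1.960 + 1.282 = 3.242.
n = 2 × (3.242 / 0.970)² = 2 × 3.342² = 2 × 11.17 = 22.3.
Round up to the next whole participant.

n = 23 per group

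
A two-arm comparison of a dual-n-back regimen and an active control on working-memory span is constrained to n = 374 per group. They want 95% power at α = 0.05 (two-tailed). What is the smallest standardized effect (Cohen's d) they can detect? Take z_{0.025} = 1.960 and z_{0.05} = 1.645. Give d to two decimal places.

d_min ≈ 0.26

For two independent groups of n = 374 each: d_min = (z_{α/2} + z_β)·√(2/n).
z-sum = 1.960 + 1.645 = 3.605.
d_min = 3.605 × √(2/374) = 3.605 × 0.0731 = 0.264.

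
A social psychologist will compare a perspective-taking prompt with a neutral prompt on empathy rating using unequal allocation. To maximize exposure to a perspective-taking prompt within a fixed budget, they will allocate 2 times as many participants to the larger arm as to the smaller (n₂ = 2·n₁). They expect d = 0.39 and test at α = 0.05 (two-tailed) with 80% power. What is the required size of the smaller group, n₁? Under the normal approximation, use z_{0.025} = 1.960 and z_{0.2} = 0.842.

n₁ = 78

With allocation ratio k = n₂/n₁ = 2, Var(x̄₁−x̄₂) = σ²(1/n₁ + 1/(k·n₁)) = σ²·(k+1)/(k·n₁).
So n₁ = (1 + 1/k)·((z_{α/2} + z_β)/d)² = 1.500 × (2.802/0.39)².
n₁ = 1.500 × 51.62 = 77.4.
Round up: n₁ = 78, giving n₂ = 2 × 78 = 156.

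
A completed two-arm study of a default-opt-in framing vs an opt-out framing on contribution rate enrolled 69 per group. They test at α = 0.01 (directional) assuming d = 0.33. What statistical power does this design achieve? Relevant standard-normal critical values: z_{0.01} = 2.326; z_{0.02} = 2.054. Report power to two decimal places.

power ≈ 0.35

For two equal groups, power = Φ(d·√(n/2) − z_{α}).
d·√(n/2) = 0.33 × √(69/2) = 0.33 × 5.874 = 1.938.
z_β = 1.938 − 2.326 = -0.388.
Power = Φ(-0.388) = 0.349.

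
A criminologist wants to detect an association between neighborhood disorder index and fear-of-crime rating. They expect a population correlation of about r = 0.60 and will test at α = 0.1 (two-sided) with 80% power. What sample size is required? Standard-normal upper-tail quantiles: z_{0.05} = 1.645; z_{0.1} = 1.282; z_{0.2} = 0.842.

Fisher's z: C = ½·ln((1+r)/(1−r)) = ½·ln(4.0000) = 0.6931.
n = ((z_{α/2} + z_β)/C)² + 3.
(1.645 + 0.842) / 0.6931 = 2.487 / 0.6931 = 3.588.
n = 3.588² + 3 = 12.88 + 3 = 15.9.
Round up.

n = 16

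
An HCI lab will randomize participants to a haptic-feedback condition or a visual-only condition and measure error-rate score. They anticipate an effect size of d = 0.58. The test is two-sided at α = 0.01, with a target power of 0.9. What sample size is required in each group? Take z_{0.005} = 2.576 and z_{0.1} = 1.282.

n = 89 per group

For two independent groups with equal n: n = 2·((z_{α/2} + z_β) / d)².
z_{α/2} + z_β = 2.576 + 1.282 = 3.858.
n = 2 × (3.858 / 0.58)² = 2 × 6.652² = 2 × 44.25 = 88.5.
Round up to the next whole participant.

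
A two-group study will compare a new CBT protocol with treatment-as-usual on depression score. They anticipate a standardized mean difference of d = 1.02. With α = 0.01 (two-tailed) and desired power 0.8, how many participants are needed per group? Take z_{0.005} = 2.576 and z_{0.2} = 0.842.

For two independent groups with equal n: n = 2·((z_{α/2} + z_β) / d)².
z_{α/2} + z_β = 2.576 + 0.842 = 3.418.
n = 2 × (3.418 / 1.02)² = 2 × 3.351² = 2 × 11.23 = 22.5.
Round up to the next whole participant.

n = 23 per group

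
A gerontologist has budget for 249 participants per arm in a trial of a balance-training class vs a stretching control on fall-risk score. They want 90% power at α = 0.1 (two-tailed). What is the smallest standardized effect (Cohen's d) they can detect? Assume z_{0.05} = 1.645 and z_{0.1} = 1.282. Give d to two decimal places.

For two independent groups of n = 249 each: d_min = (z_{α/2} + z_β)·√(2/n).
z-sum = 1.645 + 1.282 = 2.927.
d_min = 2.927 × √(2/249) = 2.927 × 0.0896 = 0.262.

d_min ≈ 0.26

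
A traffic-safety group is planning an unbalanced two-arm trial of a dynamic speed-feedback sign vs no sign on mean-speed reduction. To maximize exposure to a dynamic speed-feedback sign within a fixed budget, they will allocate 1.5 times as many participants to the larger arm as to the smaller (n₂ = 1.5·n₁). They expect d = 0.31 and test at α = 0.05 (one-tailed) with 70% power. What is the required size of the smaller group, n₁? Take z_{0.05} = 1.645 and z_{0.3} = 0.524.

With allocation ratio k = n₂/n₁ = 1.5, Var(x̄₁−x̄₂) = σ²(1/n₁ + 1/(k·n₁)) = σ²·(k+1)/(k·n₁).
So n₁ = (1 + 1/k)·((z_{α} + z_β)/d)² = 1.667 × (2.169/0.31)².
n₁ = 1.667 × 48.95 = 81.6.
Round up: n₁ = 82, giving n₂ = 1.5 × 82 = 123.

n₁ = 82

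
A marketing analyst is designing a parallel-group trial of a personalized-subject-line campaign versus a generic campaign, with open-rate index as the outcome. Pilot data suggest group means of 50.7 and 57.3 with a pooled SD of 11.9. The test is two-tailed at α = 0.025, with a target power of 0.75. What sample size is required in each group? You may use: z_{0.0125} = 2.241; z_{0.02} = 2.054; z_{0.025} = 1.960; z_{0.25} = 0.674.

n = 56 per group

Cohen's d = |M₁ − M₂| / SD_pooled = |50.7 − 57.3| / 11.9 = 6.6 / 11.9 = 0.555.
For two independent groups with equal n: n = 2·((z_{α/2} + z_β) / d)².
z_{α/2} + z_β = 2.241 + 0.674 = 2.915.
n = 2 × (2.915 / 0.555)² = 2 × 5.252² = 2 × 27.59 = 55.2.
Round up to the next whole participant.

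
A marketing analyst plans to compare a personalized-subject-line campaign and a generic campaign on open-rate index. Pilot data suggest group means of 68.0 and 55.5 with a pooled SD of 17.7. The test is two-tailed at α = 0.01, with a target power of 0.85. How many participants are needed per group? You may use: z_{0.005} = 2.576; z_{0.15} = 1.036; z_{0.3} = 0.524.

n = 53 per group

Cohen's d = |M₁ − M₂| / SD_pooled = |68.0 − 55.5| / 17.7 = 12.5 / 17.7 = 0.706.
For two independent groups with equal n: n = 2·((z_{α/2} + z_β) / d)².
z_{α/2} + z_β = 2.576 + 1.036 = 3.612.
n = 2 × (3.612 / 0.706)² = 2 × 5.116² = 2 × 26.17 = 52.3.
Round up to the next whole participant.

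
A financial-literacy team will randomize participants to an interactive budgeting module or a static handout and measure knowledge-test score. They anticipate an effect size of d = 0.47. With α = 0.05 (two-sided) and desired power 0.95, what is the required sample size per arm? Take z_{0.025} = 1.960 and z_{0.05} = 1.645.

For two independent groups with equal n: n = 2·((z_{α/2} + z_β) / d)².
z_{α/2} + z_β = 1.960 + 1.645 = 3.605.
n = 2 × (3.605 / 0.47)² = 2 × 7.670² = 2 × 58.83 = 117.7.
Round up to the next whole participant.

n = 118 per group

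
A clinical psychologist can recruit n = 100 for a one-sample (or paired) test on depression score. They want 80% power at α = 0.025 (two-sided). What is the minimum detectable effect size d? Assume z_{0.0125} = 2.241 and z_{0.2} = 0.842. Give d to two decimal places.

d_min ≈ 0.31

For a single sample (or paired design) of n = 100: d_min = (z_{α/2} + z_β)/√n.
z-sum = 2.241 + 0.842 = 3.083.
d_min = 3.083 / √100 = 3.083 / 10.000 = 0.308.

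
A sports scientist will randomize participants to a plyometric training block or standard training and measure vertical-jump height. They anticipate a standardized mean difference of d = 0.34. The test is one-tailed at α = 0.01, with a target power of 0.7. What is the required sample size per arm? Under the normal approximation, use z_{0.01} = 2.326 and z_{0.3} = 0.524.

For two independent groups with equal n: n = 2·((z_{α} + z_β) / d)².
z_{α} + z_β = 2.326 + 0.524 = 2.850.
n = 2 × (2.850 / 0.34)² = 2 × 8.382² = 2 × 70.26 = 140.5.
Round up to the next whole participant.

n = 141 per group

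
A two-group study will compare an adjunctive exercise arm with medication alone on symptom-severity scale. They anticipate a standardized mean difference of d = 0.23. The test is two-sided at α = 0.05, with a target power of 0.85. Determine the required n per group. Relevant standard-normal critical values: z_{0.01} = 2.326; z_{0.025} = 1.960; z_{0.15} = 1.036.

n = 340 per group

For two independent groups with equal n: n = 2·((z_{α/2} + z_β) / d)².
z_{α/2} + z_β = 1.960 + 1.036 = 2.996.
n = 2 × (2.996 / 0.23)² = 2 × 13.026² = 2 × 169.68 = 339.4.
Round up to the next whole participant.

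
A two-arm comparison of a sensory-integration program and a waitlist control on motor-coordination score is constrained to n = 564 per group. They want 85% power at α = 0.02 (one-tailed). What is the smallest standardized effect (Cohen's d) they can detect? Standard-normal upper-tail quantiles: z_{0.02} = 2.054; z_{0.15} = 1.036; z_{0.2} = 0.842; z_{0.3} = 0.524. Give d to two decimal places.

For two independent groups of n = 564 each: d_min = (z_{α} + z_β)·√(2/n).
z-sum = 2.054 + 1.036 = 3.090.
d_min = 3.090 × √(2/564) = 3.090 × 0.0595 = 0.184.

d_min ≈ 0.18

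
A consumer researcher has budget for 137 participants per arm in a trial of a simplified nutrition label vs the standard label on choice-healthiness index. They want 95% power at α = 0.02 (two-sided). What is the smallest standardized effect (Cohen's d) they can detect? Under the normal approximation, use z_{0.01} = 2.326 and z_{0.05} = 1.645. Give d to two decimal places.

For two independent groups of n = 137 each: d_min = (z_{α/2} + z_β)·√(2/n).
z-sum = 2.326 + 1.645 = 3.971.
d_min = 3.971 × √(2/137) = 3.971 × 0.1208 = 0.480.

d_min ≈ 0.48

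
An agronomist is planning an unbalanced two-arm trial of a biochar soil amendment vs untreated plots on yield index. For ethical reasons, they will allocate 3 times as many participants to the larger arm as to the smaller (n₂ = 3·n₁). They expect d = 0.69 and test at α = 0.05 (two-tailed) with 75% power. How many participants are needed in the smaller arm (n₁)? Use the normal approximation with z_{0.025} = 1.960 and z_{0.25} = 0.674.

With allocation ratio k = n₂/n₁ = 3, Var(x̄₁−x̄₂) = σ²(1/n₁ + 1/(k·n₁)) = σ²·(k+1)/(k·n₁).
So n₁ = (1 + 1/k)·((z_{α/2} + z_β)/d)² = 1.333 × (2.634/0.69)².
n₁ = 1.333 × 14.57 = 19.4.
Round up: n₁ = 20, giving n₂ = 3 × 20 = 60.

n₁ = 20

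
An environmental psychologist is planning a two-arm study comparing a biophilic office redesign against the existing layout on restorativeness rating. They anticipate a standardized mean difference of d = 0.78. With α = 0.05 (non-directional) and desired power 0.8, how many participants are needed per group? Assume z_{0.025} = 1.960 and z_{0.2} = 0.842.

For two independent groups with equal n: n = 2·((z_{α/2} + z_β) / d)².
z_{α/2} + z_β = 1.960 + 0.842 = 2.802.
n = 2 × (2.802 / 0.78)² = 2 × 3.592² = 2 × 12.90 = 25.8.
Round up to the next whole participant.

n = 26 per group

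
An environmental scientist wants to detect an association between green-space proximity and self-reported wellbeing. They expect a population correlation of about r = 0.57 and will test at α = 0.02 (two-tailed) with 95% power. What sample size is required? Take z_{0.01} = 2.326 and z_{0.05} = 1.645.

Fisher's z: C = ½·ln((1+r)/(1−r)) = ½·ln(3.6512) = 0.6475.
n = ((z_{α/2} + z_β)/C)² + 3.
(2.326 + 1.645) / 0.6475 = 3.971 / 0.6475 = 6.133.
n = 6.133² + 3 = 37.61 + 3 = 40.6.
Round up.

n = 41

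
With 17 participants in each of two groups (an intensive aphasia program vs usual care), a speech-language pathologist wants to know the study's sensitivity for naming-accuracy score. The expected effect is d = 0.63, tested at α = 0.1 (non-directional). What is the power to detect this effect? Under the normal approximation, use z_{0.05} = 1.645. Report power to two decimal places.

For two equal groups, power = Φ(d·√(n/2) − z_{α/2}).
d·√(n/2) = 0.63 × √(17/2) = 0.63 × 2.915 = 1.837.
z_β = 1.837 − 1.645 = 0.192.
Power = Φ(0.192) = 0.576.

power ≈ 0.58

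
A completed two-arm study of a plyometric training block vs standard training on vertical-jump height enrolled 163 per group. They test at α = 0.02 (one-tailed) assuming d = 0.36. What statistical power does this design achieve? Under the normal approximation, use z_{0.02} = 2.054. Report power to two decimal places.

For two equal groups, power = Φ(d·√(n/2) − z_{α}).
d·√(n/2) = 0.36 × √(163/2) = 0.36 × 9.028 = 3.250.
z_β = 3.250 − 2.054 = 1.196.
Power = Φ(1.196) = 0.884.

power ≈ 0.88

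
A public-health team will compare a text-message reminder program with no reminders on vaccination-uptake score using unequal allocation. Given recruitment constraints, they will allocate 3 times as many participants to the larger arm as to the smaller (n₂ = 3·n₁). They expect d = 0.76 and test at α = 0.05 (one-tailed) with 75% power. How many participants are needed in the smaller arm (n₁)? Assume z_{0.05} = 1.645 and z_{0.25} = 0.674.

With allocation ratio k = n₂/n₁ = 3, Var(x̄₁−x̄₂) = σ²(1/n₁ + 1/(k·n₁)) = σ²·(k+1)/(k·n₁).
So n₁ = (1 + 1/k)·((z_{α} + z_β)/d)² = 1.333 × (2.319/0.76)².
n₁ = 1.333 × 9.31 = 12.4.
Round up: n₁ = 13, giving n₂ = 3 × 13 = 39.

n₁ = 13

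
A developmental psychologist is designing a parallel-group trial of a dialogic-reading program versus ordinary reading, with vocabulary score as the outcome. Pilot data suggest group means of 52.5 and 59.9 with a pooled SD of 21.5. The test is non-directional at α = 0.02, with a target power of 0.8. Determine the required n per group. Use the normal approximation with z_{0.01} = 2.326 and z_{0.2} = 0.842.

Cohen's d = |M₁ − M₂| / SD_pooled = |52.5 − 59.9| / 21.5 = 7.4 / 21.5 = 0.344.
For two independent groups with equal n: n = 2·((z_{α/2} + z_β) / d)².
z_{α/2} + z_β = 2.326 + 0.842 = 3.168.
n = 2 × (3.168 / 0.344)² = 2 × 9.209² = 2 × 84.81 = 169.6.
Round up to the next whole participant.

n = 170 per group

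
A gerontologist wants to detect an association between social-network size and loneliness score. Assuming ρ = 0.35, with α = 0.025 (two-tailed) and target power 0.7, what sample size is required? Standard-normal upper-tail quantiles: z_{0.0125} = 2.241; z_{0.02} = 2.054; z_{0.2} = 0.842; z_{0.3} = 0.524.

n = 61

Fisher's z: C = ½·ln((1+r)/(1−r)) = ½·ln(2.0769) = 0.3654.
n = ((z_{α/2} + z_β)/C)² + 3.
(2.241 + 0.524) / 0.3654 = 2.765 / 0.3654 = 7.567.
n = 7.567² + 3 = 57.26 + 3 = 60.3.
Round up.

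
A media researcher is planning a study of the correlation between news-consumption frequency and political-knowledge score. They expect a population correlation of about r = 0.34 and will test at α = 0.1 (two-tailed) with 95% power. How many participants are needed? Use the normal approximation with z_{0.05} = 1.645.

n = 90

Fisher's z: C = ½·ln((1+r)/(1−r)) = ½·ln(2.0303) = 0.3541.
n = ((z_{α/2} + z_β)/C)² + 3.
(1.645 + 1.645) / 0.3541 = 3.290 / 0.3541 = 9.291.
n = 9.291² + 3 = 86.33 + 3 = 89.3.
Round up.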